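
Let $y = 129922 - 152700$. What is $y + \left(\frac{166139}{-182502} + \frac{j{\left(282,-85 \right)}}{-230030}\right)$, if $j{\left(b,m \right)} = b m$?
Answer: $- \frac{95627558117791}{4198093506} \approx -22779.0$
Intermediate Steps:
$y = -22778$
$y + \left(\frac{166139}{-182502} + \frac{j{\left(282,-85 \right)}}{-230030}\right) = -22778 + \left(\frac{166139}{-182502} + \frac{282 \left(-85\right)}{-230030}\right) = -22778 + \left(166139 \left(- \frac{1}{182502}\right) - - \frac{2397}{23003}\right) = -22778 + \left(- \frac{166139}{182502} + \frac{2397}{23003}\right) = -22778 - \frac{3384238123}{4198093506} = - \frac{95627558117791}{4198093506}$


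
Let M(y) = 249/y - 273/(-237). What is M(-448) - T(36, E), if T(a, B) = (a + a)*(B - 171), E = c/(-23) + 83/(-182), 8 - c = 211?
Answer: 123917158307/10582208 ≈ 11710.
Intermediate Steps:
c = -203 (c = 8 - 1*211 = 8 - 211 = -203)
M(y) = 91/79 + 249/y (M(y) = 249/y - 273*(-1/237) = 249/y + 91/79 = 91/79 + 249/y)
E = 35037/4186 (E = -203/(-23) + 83/(-182) = -203*(-1/23) + 83*(-1/182) = 203/23 - 83/182 = 35037/4186 ≈ 8.3700)
T(a, B) = 2*a*(-171 + B) (T(a, B) = (2*a)*(-171 + B) = 2*a*(-171 + B))
M(-448) - T(36, E) = (91/79 + 249/(-448)) - 2*36*(-171 + 35037/4186) = (91/79 + 249*(-1/448)) - 2*36*(-680769)/4186 = (91/79 - 249/448) - 1*(-24507684/2093) = 21097/35392 + 24507684/2093 = 123917158307/10582208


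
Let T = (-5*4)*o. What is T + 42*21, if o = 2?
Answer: 842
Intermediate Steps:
T = -40 (T = -5*4*2 = -20*2 = -40)
T + 42*21 = -40 + 42*21 = -40 + 882 = 842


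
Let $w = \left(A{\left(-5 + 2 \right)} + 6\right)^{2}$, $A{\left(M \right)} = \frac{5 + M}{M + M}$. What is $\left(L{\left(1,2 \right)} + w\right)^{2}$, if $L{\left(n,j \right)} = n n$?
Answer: $\frac{88804}{81} \approx 1096.3$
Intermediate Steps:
$L{\left(n,j \right)} = n^{2}$
$A{\left(M \right)} = \frac{5 + M}{2 M}$
$w = \frac{289}{9}$ ($w = \left(\frac{5 + \left(-5 + 2\right)}{2 \left(-5 + 2\right)} + 6\right)^{2} = \left(\frac{5 - 3}{2 \left(-3\right)} + 6\right)^{2} = \left(\frac{1}{2} \left(- \frac{1}{3}\right) 2 + 6\right)^{2} = \left(- \frac{1}{3} + 6\right)^{2} = \left(\frac{17}{3}\right)^{2} = \frac{289}{9} \approx 32.111$)
$\left(L{\left(1,2 \right)} + w\right)^{2} = \left(1^{2} + \frac{289}{9}\right)^{2} = \left(1 + \frac{289}{9}\right)^{2} = \left(\frac{298}{9}\right)^{2} = \frac{88804}{81}$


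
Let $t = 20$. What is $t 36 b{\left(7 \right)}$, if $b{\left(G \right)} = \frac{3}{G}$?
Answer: $\frac{2160}{7} \approx 308.57$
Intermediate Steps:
$t 36 b{\left(7 \right)} = 20 \cdot 36 \cdot \frac{3}{7} = 720 \cdot 3 \cdot \frac{1}{7} = 720 \cdot \frac{3}{7} = \frac{2160}{7}$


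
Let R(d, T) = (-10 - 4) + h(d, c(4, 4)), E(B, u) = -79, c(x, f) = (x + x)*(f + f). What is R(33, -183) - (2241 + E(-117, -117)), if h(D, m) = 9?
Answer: -2167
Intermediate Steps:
c(x, f) = 4*f*x (c(x, f) = (2*x)*(2*f) = 4*f*x)
R(d, T) = -5 (R(d, T) = (-10 - 4) + 9 = -14 + 9 = -5)
R(33, -183) - (2241 + E(-117, -117)) = -5 - (2241 - 79) = -5 - 1*2162 = -5 - 2162 = -2167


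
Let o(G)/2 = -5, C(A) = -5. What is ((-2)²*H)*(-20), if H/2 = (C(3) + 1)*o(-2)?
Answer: -6400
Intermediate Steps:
o(G) = -10 (o(G) = 2*(-5) = -10)
H = 80 (H = 2*((-5 + 1)*(-10)) = 2*(-4*(-10)) = 2*40 = 80)
((-2)²*H)*(-20) = ((-2)²*80)*(-20) = (4*80)*(-20) = 320*(-20) = -6400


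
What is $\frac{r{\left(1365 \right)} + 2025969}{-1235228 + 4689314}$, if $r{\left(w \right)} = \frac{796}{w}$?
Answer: $\frac{2765448481}{4714827390} \approx 0.58654$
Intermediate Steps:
$\frac{r{\left(1365 \right)} + 2025969}{-1235228 + 4689314} = \frac{\frac{796}{1365} + 2025969}{-1235228 + 4689314} = \frac{796 \cdot \frac{1}{1365} + 2025969}{3454086} = \left(\frac{796}{1365} + 2025969\right) \frac{1}{3454086} = \frac{2765448481}{1365} \cdot \frac{1}{3454086} = \frac{2765448481}{4714827390}$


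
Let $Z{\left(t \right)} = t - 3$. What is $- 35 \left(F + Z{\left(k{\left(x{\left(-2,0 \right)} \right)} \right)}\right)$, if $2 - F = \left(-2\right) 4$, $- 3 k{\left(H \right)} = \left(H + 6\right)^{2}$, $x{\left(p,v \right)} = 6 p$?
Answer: $175$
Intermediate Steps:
$k{\left(H \right)} = - \frac{\left(6 + H\right)^{2}}{3}$ ($k{\left(H \right)} = - \frac{\left(H + 6\right)^{2}}{3} = - \frac{\left(6 + H\right)^{2}}{3}$)
$Z{\left(t \right)} = -3 + t$ ($Z{\left(t \right)} = t - 3 = -3 + t$)
$F = 10$ ($F = 2 - \left(-2\right) 4 = 2 - -8 = 2 + 8 = 10$)
$- 35 \left(F + Z{\left(k{\left(x{\left(-2,0 \right)} \right)} \right)}\right) = - 35 \left(10 - \left(3 + \frac{\left(6 + 6 \left(-2\right)\right)^{2}}{3}\right)\right) = - 35 \left(10 - \left(3 + \frac{\left(6 - 12\right)^{2}}{3}\right)\right) = - 35 \left(10 - \left(3 + \frac{\left(-6\right)^{2}}{3}\right)\right) = - 35 \left(10 - 15\right) = \left(-35\right) \left(-5\right) = 175$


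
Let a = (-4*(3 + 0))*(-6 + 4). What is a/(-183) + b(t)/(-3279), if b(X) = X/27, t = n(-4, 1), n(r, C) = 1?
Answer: -708325/5400513 ≈ -0.13116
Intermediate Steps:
t = 1
b(X) = X/27 (b(X) = X*(1/27) = X/27)
a = 24 (a = -4*3*(-2) = -12*(-2) = 24)
a/(-183) + b(t)/(-3279) = 24/(-183) + ((1/27)*1)/(-3279) = 24*(-1/183) + (1/27)*(-1/3279) = -8/61 - 1/88533 = -708325/5400513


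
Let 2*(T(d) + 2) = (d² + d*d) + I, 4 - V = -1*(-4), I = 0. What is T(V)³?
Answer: -8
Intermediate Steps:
V = 0 (V = 4 - (-1)*(-4) = 4 - 1*4 = 4 - 4 = 0)
T(d) = -2 + d² (T(d) = -2 + ((d² + d*d) + 0)/2 = -2 + ((d² + d²) + 0)/2 = -2 + (2*d² + 0)/2 = -2 + (2*d²)/2 = -2 + d²)
T(V)³ = (-2 + 0²)³ = (-2 + 0)³ = (-2)³ = -8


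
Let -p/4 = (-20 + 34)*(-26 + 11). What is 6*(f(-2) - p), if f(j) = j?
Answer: -5052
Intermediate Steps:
p = 840 (p = -4*(-20 + 34)*(-26 + 11) = -56*(-15) = -4*(-210) = 840)
6*(f(-2) - p) = 6*(-2 - 1*840) = 6*(-2 - 840) = 6*(-842) = -5052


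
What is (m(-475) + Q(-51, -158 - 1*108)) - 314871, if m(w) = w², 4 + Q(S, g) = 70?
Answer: -89180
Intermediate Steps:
Q(S, g) = 66 (Q(S, g) = -4 + 70 = 66)
(m(-475) + Q(-51, -158 - 1*108)) - 314871 = ((-475)² + 66) - 314871 = (225625 + 66) - 314871 = 225691 - 314871 = -89180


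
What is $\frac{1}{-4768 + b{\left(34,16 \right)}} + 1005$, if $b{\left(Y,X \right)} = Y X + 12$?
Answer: $\frac{4233059}{4212} \approx 1005.0$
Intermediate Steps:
$b{\left(Y,X \right)} = 12 + X Y$ ($b{\left(Y,X \right)} = X Y + 12 = 12 + X Y$)
$\frac{1}{-4768 + b{\left(34,16 \right)}} + 1005 = \frac{1}{-4768 + \left(12 + 16 \cdot 34\right)} + 1005 = \frac{1}{-4768 + \left(12 + 544\right)} + 1005 = \frac{1}{-4768 + 556} + 1005 = \frac{1}{-4212} + 1005 = - \frac{1}{4212} + 1005 = \frac{4233059}{4212}$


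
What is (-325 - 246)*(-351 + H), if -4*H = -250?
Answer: 329467/2 ≈ 1.6473e+5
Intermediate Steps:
H = 125/2 (H = -¼*(-250) = 125/2 ≈ 62.500)
(-325 - 246)*(-351 + H) = (-325 - 246)*(-351 + 125/2) = -571*(-577/2) = 329467/2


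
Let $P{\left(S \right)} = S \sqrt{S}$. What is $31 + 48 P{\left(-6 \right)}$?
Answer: $31 - 288 i \sqrt{6} \approx 31.0 - 705.45 i$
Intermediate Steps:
$P{\left(S \right)} = S^{\frac{3}{2}}$
$31 + 48 P{\left(-6 \right)} = 31 + 48 \left(-6\right)^{\frac{3}{2}} = 31 + 48 \left(- 6 i \sqrt{6}\right) = 31 - 288 i \sqrt{6}$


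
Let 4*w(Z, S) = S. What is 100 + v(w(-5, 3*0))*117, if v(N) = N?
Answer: 100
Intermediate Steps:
w(Z, S) = S/4
100 + v(w(-5, 3*0))*117 = 100 + ((3*0)/4)*117 = 100 + ((¼)*0)*117 = 100 + 0*117 = 100 + 0 = 100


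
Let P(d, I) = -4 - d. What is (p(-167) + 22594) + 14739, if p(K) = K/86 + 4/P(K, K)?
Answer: 523307117/14018 ≈ 37331.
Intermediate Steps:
p(K) = 4/(-4 - K) + K/86 (p(K) = K/86 + 4/(-4 - K) = 4/(-4 - K) + K/86)
(p(-167) + 22594) + 14739 = ((-344 - 167*(4 - 167))/(86*(4 - 167)) + 22594) + 14739 = ((1/86)*(-344 - 167*(-163))/(-163) + 22594) + 14739 = ((1/86)*(-1/163)*(-344 + 27221) + 22594) + 14739 = ((1/86)*(-1/163)*26877 + 22594) + 14739 = (-26877/14018 + 22594) + 14739 = 316695815/14018 + 14739 = 523307117/14018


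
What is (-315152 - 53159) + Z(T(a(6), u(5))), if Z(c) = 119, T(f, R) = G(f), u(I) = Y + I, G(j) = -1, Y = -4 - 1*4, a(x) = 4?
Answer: -368192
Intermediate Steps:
Y = -8 (Y = -4 - 4 = -8)
u(I) = -8 + I
T(f, R) = -1
(-315152 - 53159) + Z(T(a(6), u(5))) = (-315152 - 53159) + 119 = -368311 + 119 = -368192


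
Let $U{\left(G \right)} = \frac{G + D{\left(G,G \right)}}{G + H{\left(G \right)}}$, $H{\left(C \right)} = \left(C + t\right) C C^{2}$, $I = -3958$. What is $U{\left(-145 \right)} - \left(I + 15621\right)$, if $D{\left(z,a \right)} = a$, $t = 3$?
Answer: $- \frac{34820457989}{2985549} \approx -11663.0$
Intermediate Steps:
$H{\left(C \right)} = C^{3} \left(3 + C\right)$ ($H{\left(C \right)} = \left(C + 3\right) C C^{2} = \left(3 + C\right) C^{3} = C^{3} \left(3 + C\right)$)
$U{\left(G \right)} = \frac{2 G}{G + G^{3} \left(3 + G\right)}$ ($U{\left(G \right)} = \frac{G + G}{G + G^{3} \left(3 + G\right)} = \frac{2 G}{G + G^{3} \left(3 + G\right)}$)
$U{\left(-145 \right)} - \left(I + 15621\right) = \frac{2}{1 + \left(-145\right)^{2} \left(3 - 145\right)} - \left(-3958 + 15621\right) = \frac{2}{1 + 21025 \left(-142\right)} - 11663 = \frac{2}{1 - 2985550} - 11663 = \frac{2}{-2985549} - 11663 = 2 \left(- \frac{1}{2985549}\right) - 11663 = - \frac{2}{2985549} - 11663 = - \frac{34820457989}{2985549}$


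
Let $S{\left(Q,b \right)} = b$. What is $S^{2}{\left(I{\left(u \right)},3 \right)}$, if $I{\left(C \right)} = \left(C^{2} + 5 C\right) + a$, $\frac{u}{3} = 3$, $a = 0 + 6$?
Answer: $9$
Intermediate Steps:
$a = 6$
$u = 9$ ($u = 3 \cdot 3 = 9$)
$I{\left(C \right)} = 6 + C^{2} + 5 C$ ($I{\left(C \right)} = \left(C^{2} + 5 C\right) + 6 = 6 + C^{2} + 5 C$)
$S^{2}{\left(I{\left(u \right)},3 \right)} = 3^{2} = 9$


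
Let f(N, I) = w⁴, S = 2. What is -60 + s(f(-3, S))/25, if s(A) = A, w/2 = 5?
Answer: 340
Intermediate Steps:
w = 10 (w = 2*5 = 10)
f(N, I) = 10000 (f(N, I) = 10⁴ = 10000)
-60 + s(f(-3, S))/25 = -60 + 10000/25 = -60 + (1/25)*10000 = -60 + 400 = 340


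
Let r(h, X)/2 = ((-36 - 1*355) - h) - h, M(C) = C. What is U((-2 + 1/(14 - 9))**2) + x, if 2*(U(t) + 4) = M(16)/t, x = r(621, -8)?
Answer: -264670/81 ≈ -3267.5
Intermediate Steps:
r(h, X) = -782 - 4*h (r(h, X) = 2*(((-36 - 1*355) - h) - h) = 2*(((-36 - 355) - h) - h) = 2*((-391 - h) - h) = 2*(-391 - 2*h) = -782 - 4*h)
x = -3266 (x = -782 - 4*621 = -782 - 2484 = -3266)
U(t) = -4 + 8/t (U(t) = -4 + (16/t)/2 = -4 + 8/t)
U((-2 + 1/(14 - 9))**2) + x = (-4 + 8/((-2 + 1/(14 - 9))**2)) - 3266 = (-4 + 8/((-2 + 1/5)**2)) - 3266 = (-4 + 8/((-9/5)**2)) - 3266 = (-4 + 8/(81/25)) - 3266 = (-4 + 8*(25/81)) - 3266 = (-4 + 200/81) - 3266 = -124/81 - 3266 = -264670/81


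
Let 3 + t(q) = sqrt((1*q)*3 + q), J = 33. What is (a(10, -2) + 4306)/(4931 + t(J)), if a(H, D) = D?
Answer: 482048/551933 - 2152*sqrt(33)/6071263 ≈ 0.87135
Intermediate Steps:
t(q) = -3 + 2*sqrt(q) (t(q) = -3 + sqrt((1*q)*3 + q) = -3 + sqrt(q*3 + q) = -3 + sqrt(3*q + q) = -3 + sqrt(4*q) = -3 + 2*sqrt(q))
(a(10, -2) + 4306)/(4931 + t(J)) = (-2 + 4306)/(4931 + (-3 + 2*sqrt(33))) = 4304/(4928 + 2*sqrt(33))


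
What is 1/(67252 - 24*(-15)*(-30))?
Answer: 1/56452 ≈ 1.7714e-5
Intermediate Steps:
1/(67252 - 24*(-15)*(-30)) = 1/(67252 + 360*(-30)) = 1/(67252 - 10800) = 1/56452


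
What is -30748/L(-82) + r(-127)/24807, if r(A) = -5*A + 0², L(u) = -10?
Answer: 381385993/124035 ≈ 3074.8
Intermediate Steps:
r(A) = -5*A (r(A) = -5*A + 0 = -5*A)
-30748/L(-82) + r(-127)/24807 = -30748/(-10) - 5*(-127)/24807 = -30748*(-⅒) + 635*(1/24807) = 15374/5 + 635/24807 = 381385993/124035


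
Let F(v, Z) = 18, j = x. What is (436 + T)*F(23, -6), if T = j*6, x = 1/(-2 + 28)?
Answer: 102078/13 ≈ 7852.2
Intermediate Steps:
x = 1/26 ≈ 0.038462
j = 1/26 ≈ 0.038462
T = 3/13 (T = (1/26)*6 = 3/13 ≈ 0.23077)
(436 + T)*F(23, -6) = (436 + 3/13)*18 = (5671/13)*18 = 102078/13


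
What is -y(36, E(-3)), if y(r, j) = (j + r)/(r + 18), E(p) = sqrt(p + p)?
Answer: -2/3 - I*sqrt(6)/54 ≈ -0.66667 - 0.045361*I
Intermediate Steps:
E(p) = sqrt(2)*sqrt(p) (E(p) = sqrt(2*p) = sqrt(2)*sqrt(p))
y(r, j) = (j + r)/(18 + r)
-y(36, E(-3)) = -(sqrt(2)*sqrt(-3) + 36)/(18 + 36) = -(sqrt(2)*(I*sqrt(3)) + 36)/54 = -(I*sqrt(6) + 36)/54 = -(36 + I*sqrt(6))/54 = -(2/3 + I*sqrt(6)/54) = -2/3 - I*sqrt(6)/54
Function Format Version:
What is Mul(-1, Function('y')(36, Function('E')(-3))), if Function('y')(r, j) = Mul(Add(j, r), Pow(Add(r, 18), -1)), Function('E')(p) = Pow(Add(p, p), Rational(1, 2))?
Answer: Add(Rational(-2, 3), Mul(Rational(-1, 54), I, Pow(6, Rational(1, 2)))) ≈ Add(-0.66667, Mul(-0.045361, I))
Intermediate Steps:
Function('E')(p) = Mul(Pow(2, Rational(1, 2)), Pow(p, Rational(1, 2))) (Function('E')(p) = Pow(Mul(2, p), Rational(1, 2)) = Mul(Pow(2, Rational(1, 2)), Pow(p, Rational(1, 2))))
Function('y')(r, j) = Mul(Pow(Add(18, r), -1), Add(j, r)) (Function('y')(r, j) = Mul(Add(j, r), Pow(Add(18, r), -1)) = Mul(Pow(Add(18, r), -1), Add(j, r)))
Mul(-1, Function('y')(36, Function('E')(-3))) = Mul(-1, Mul(Pow(Add(18, 36), -1), Add(Mul(Pow(2, Rational(1, 2)), Pow(-3, Rational(1, 2))), 36))) = Mul(-1, Mul(Pow(54, -1), Add(Mul(Pow(2, Rational(1, 2)), Mul(I, Pow(3, Rational(1, 2)))), 36))) = Mul(-1, Mul(Rational(1, 54), Add(Mul(I, Pow(6, Rational(1, 2))), 36))) = Mul(-1, Mul(Rational(1, 54), Add(36, Mul(I, Pow(6, Rational(1, 2)))))) = Mul(-1, Add(Rational(2, 3), Mul(Rational(1, 54), I, Pow(6, Rational(1, 2))))) = Add(Rational(-2, 3), Mul(Rational(-1, 54), I, Pow(6, Rational(1, 2))))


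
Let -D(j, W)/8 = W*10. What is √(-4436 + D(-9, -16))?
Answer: 2*I*√789 ≈ 56.178*I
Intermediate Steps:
D(j, W) = -80*W (D(j, W) = -8*W*10 = -80*W)
√(-4436 + D(-9, -16)) = √(-4436 - 80*(-16)) = √(-4436 + 1280) = √(-3156) = 2*I*√789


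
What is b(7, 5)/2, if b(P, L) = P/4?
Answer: 7/8 ≈ 0.87500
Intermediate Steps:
b(P, L) = P/4 (b(P, L) = P*(¼) = P/4)
b(7, 5)/2 = ((¼)*7)/2 = (½)*(7/4) = 7/8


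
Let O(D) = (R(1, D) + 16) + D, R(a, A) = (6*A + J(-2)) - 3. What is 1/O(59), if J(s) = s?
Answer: 1/424 ≈ 0.0023585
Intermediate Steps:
R(a, A) = -5 + 6*A (R(a, A) = (6*A - 2) - 3 = (-2 + 6*A) - 3 = -5 + 6*A)
O(D) = 11 + 7*D (O(D) = ((-5 + 6*D) + 16) + D = (11 + 6*D) + D = 11 + 7*D)
1/O(59) = 1/(11 + 7*59) = 1/(11 + 413) = 1/424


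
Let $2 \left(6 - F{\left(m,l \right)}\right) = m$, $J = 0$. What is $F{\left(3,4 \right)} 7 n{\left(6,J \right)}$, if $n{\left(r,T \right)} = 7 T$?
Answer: $0$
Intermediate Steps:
$F{\left(m,l \right)} = 6 - \frac{m}{2}$
$F{\left(3,4 \right)} 7 n{\left(6,J \right)} = \left(6 - \frac{3}{2}\right) 7 \cdot 7 \cdot 0 = \left(6 - \frac{3}{2}\right) 7 \cdot 0 = \frac{9}{2} \cdot 7 \cdot 0 = \frac{63}{2} \cdot 0 = 0$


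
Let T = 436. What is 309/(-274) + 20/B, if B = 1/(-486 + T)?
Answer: -274309/274 ≈ -1001.1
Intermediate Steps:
B = -1/50 (B = 1/(-486 + 436) = 1/(-50) = -1/50 ≈ -0.020000)
309/(-274) + 20/B = 309/(-274) + 20/(-1/50) = 309*(-1/274) + 20*(-50) = -309/274 - 1000 = -274309/274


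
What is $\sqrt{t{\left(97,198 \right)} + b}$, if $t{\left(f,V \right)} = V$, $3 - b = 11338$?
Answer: $i \sqrt{11137} \approx 105.53 i$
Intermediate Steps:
$b = -11335$ ($b = 3 - 11338 = -11335$)
$\sqrt{t{\left(97,198 \right)} + b} = \sqrt{198 - 11335} = \sqrt{-11137} = i \sqrt{11137}$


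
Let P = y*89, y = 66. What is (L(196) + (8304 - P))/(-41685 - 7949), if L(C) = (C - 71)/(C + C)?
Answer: -952685/19456528 ≈ -0.048965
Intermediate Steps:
L(C) = (-71 + C)/(2*C) (L(C) = (-71 + C)/((2*C)) = (-71 + C)*(1/(2*C)) = (-71 + C)/(2*C))
P = 5874 (P = 66*89 = 5874)
(L(196) + (8304 - P))/(-41685 - 7949) = ((1/2)*(-71 + 196)/196 + (8304 - 1*5874))/(-41685 - 7949) = ((1/2)*(1/196)*125 + (8304 - 5874))/(-49634) = (125/392 + 2430)*(-1/49634) = (952685/392)*(-1/49634) = -952685/19456528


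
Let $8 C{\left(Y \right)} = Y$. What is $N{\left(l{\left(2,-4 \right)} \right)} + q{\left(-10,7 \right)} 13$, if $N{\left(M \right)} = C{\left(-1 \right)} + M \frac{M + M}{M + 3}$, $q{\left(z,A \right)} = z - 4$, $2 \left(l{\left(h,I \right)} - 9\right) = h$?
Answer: $- \frac{17341}{104} \approx -166.74$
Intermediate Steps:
$l{\left(h,I \right)} = 9 + \frac{h}{2}$
$q{\left(z,A \right)} = -4 + z$ ($q{\left(z,A \right)} = z - 4 = -4 + z$)
$C{\left(Y \right)} = \frac{Y}{8}$
$N{\left(M \right)} = - \frac{1}{8} + \frac{2 M^{2}}{3 + M}$ ($N{\left(M \right)} = \frac{1}{8} \left(-1\right) + M \frac{M + M}{M + 3} = - \frac{1}{8} + M \frac{2 M}{3 + M} = - \frac{1}{8} + \frac{2 M^{2}}{3 + M}$)
$N{\left(l{\left(2,-4 \right)} \right)} + q{\left(-10,7 \right)} 13 = \frac{-3 - \left(9 + \frac{1}{2} \cdot 2\right) + 16 \left(9 + \frac{1}{2} \cdot 2\right)^{2}}{8 \left(3 + \left(9 + \frac{1}{2} \cdot 2\right)\right)} + \left(-4 - 10\right) 13 = \frac{-3 - \left(9 + 1\right) + 16 \left(9 + 1\right)^{2}}{8 \left(3 + \left(9 + 1\right)\right)} - 182 = \frac{-3 - 10 + 16 \cdot 10^{2}}{8 \left(3 + 10\right)} - 182 = \frac{-3 - 10 + 16 \cdot 100}{8 \cdot 13} - 182 = \frac{1}{8} \cdot \frac{1}{13} \left(-3 - 10 + 1600\right) - 182 = \frac{1}{8} \cdot \frac{1}{13} \cdot 1587 - 182 = \frac{1587}{104} - 182 = - \frac{17341}{104}$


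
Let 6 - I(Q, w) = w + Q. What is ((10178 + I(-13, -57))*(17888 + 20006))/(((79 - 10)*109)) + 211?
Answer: 130050669/2507 ≈ 51875.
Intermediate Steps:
I(Q, w) = 6 - Q - w (I(Q, w) = 6 - (w + Q) = 6 - (Q + w) = 6 + (-Q - w) = 6 - Q - w)
((10178 + I(-13, -57))*(17888 + 20006))/(((79 - 10)*109)) + 211 = ((10178 + (6 - 1*(-13) - 1*(-57)))*(17888 + 20006))/(((79 - 10)*109)) + 211 = ((10178 + (6 + 13 + 57))*37894)/((69*109)) + 211 = ((10178 + 76)*37894)/7521 + 211 = (10254*37894)*(1/7521) + 211 = 388565076*(1/7521) + 211 = 129521692/2507 + 211 = 130050669/2507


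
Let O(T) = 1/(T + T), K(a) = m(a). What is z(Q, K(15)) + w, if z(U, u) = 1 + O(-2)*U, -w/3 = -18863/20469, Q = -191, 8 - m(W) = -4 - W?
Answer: 1405937/27292 ≈ 51.515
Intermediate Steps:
m(W) = 12 + W (m(W) = 8 - (-4 - W) = 8 + (4 + W) = 12 + W)
K(a) = 12 + a
w = 18863/6823 (w = -(-56589)/20469 = -3*(-18863/20469) = 18863/6823 ≈ 2.7646)
O(T) = 1/(2*T)
z(U, u) = 1 - U/4 (z(U, u) = 1 + ((½)/(-2))*U = 1 + ((½)*(-½))*U = 1 - U/4)
z(Q, K(15)) + w = (1 - ¼*(-191)) + 18863/6823 = (1 + 191/4) + 18863/6823 = 195/4 + 18863/6823 = 1405937/27292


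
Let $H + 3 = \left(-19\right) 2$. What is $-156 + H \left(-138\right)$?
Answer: $5502$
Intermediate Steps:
$H = -41$ ($H = -3 - 38 = -41$)
$-156 + H \left(-138\right) = -156 - -5658 = -156 + 5658 = 5502$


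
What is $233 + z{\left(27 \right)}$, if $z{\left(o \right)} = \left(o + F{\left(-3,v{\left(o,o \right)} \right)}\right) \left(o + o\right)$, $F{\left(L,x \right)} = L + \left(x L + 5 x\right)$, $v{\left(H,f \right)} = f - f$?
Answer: $1529$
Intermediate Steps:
$v{\left(H,f \right)} = 0$
$F{\left(L,x \right)} = L + 5 x + L x$ ($F{\left(L,x \right)} = L + \left(L x + 5 x\right) = L + \left(5 x + L x\right) = L + 5 x + L x$)
$z{\left(o \right)} = 2 o \left(-3 + o\right)$ ($z{\left(o \right)} = \left(o - 3\right) \left(o + o\right) = \left(o + \left(-3 + 0 + 0\right)\right) 2 o = \left(o - 3\right) 2 o = \left(-3 + o\right) 2 o = 2 o \left(-3 + o\right)$)
$233 + z{\left(27 \right)} = 233 + 2 \cdot 27 \left(-3 + 27\right) = 233 + 2 \cdot 27 \cdot 24 = 233 + 1296 = 1529$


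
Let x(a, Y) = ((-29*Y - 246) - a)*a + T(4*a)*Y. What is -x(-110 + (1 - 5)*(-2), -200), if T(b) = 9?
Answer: 578712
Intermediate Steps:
x(a, Y) = 9*Y + a*(-246 - a - 29*Y) (x(a, Y) = ((-29*Y - 246) - a)*a + 9*Y = ((-246 - 29*Y) - a)*a + 9*Y = (-246 - a - 29*Y)*a + 9*Y = a*(-246 - a - 29*Y) + 9*Y = 9*Y + a*(-246 - a - 29*Y))
-x(-110 + (1 - 5)*(-2), -200) = -(-(-110 + (1 - 5)*(-2))² - 246*(-110 + (1 - 5)*(-2)) + 9*(-200) - 29*(-200)*(-110 + (1 - 5)*(-2))) = -(-(-110 - 4*(-2))² - 246*(-110 - 4*(-2)) - 1800 - 29*(-200)*(-110 - 4*(-2))) = -(-(-110 + 8)² - 246*(-110 + 8) - 1800 - 29*(-200)*(-110 + 8)) = -(-1*(-102)² - 246*(-102) - 1800 - 29*(-200)*(-102)) = -(-1*10404 + 25092 - 1800 - 591600) = -(-10404 + 25092 - 1800 - 591600) = -1*(-578712) = 578712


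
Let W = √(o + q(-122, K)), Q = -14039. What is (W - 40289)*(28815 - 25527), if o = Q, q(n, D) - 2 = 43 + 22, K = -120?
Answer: -132470232 + 6576*I*√3493 ≈ -1.3247e+8 + 3.8865e+5*I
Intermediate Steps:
q(n, D) = 67 (q(n, D) = 2 + (43 + 22) = 2 + 65 = 67)
o = -14039
W = 2*I*√3493 (W = √(-14039 + 67) = √(-13972) = 2*I*√3493 ≈ 118.2*I)
(W - 40289)*(28815 - 25527) = (2*I*√3493 - 40289)*(28815 - 25527) = (-40289 + 2*I*√3493)*3288 = -132470232 + 6576*I*√3493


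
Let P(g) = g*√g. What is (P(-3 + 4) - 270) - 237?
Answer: -506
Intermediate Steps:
P(g) = g^(3/2)
(P(-3 + 4) - 270) - 237 = ((-3 + 4)^(3/2) - 270) - 237 = (1^(3/2) - 270) - 237 = (1 - 270) - 237 = -269 - 237 = -506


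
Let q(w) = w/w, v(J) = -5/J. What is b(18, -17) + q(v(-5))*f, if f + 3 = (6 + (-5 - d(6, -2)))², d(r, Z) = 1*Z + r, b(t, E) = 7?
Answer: 13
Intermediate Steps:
d(r, Z) = Z + r
q(w) = 1
f = 6 (f = -3 + (6 + (-5 - (-2 + 6)))² = -3 + (6 + (-5 - 1*4))² = -3 + (6 + (-5 - 4))² = -3 + (6 - 9)² = -3 + (-3)² = -3 + 9 = 6)
b(18, -17) + q(v(-5))*f = 7 + 1*6 = 7 + 6 = 13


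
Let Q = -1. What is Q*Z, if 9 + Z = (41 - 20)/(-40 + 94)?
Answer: 155/18 ≈ 8.6111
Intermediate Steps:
Z = -155/18 (Z = -9 + (41 - 20)/(-40 + 94) = -9 + 21/54 = -9 + 21*(1/54) = -9 + 7/18 = -155/18 ≈ -8.6111)
Q*Z = -1*(-155/18) = 155/18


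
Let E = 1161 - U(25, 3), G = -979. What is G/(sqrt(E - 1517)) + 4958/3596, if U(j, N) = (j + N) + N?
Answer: 2479/1798 + 979*I*sqrt(43)/129 ≈ 1.3788 + 49.765*I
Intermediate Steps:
U(j, N) = j + 2*N (U(j, N) = (N + j) + N = j + 2*N)
E = 1130 (E = 1161 - (25 + 2*3) = 1161 - (25 + 6) = 1161 - 1*31 = 1161 - 31 = 1130)
G/(sqrt(E - 1517)) + 4958/3596 = -979/sqrt(1130 - 1517) + 4958/3596 = -979*(-I*sqrt(43)/129) + 4958*(1/3596) = -979*(-I*sqrt(43)/129) + 2479/1798 = -(-979)*I*sqrt(43)/129 + 2479/1798 = 979*I*sqrt(43)/129 + 2479/1798 = 2479/1798 + 979*I*sqrt(43)/129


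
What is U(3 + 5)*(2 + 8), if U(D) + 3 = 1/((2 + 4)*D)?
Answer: -715/24 ≈ -29.792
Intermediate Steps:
U(D) = -3 + 1/(6*D) (U(D) = -3 + 1/((2 + 4)*D) = -3 + 1/(6*D))
U(3 + 5)*(2 + 8) = (-3 + 1/(6*(3 + 5)))*(2 + 8) = (-3 + (⅙)/8)*10 = (-3 + (⅙)*(⅛))*10 = (-3 + 1/48)*10 = -143/48*10 = -715/24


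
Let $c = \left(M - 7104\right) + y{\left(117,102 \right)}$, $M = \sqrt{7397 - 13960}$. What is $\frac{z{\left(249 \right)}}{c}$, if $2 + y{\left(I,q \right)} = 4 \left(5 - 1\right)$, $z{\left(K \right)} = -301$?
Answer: $\frac{2134090}{50274663} + \frac{301 i \sqrt{6563}}{50274663} \approx 0.042449 + 0.00048503 i$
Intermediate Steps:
$y{\left(I,q \right)} = 14$ ($y{\left(I,q \right)} = -2 + 4 \left(5 - 1\right) = -2 + 4 \cdot 4 = -2 + 16 = 14$)
$M = i \sqrt{6563}$ ($M = \sqrt{-6563} = i \sqrt{6563} \approx 81.012 i$)
$c = -7090 + i \sqrt{6563}$ ($c = \left(i \sqrt{6563} - 7104\right) + 14 = \left(-7104 + i \sqrt{6563}\right) + 14 = -7090 + i \sqrt{6563} \approx -7090.0 + 81.012 i$)
$\frac{z{\left(249 \right)}}{c} = - \frac{301}{-7090 + i \sqrt{6563}}$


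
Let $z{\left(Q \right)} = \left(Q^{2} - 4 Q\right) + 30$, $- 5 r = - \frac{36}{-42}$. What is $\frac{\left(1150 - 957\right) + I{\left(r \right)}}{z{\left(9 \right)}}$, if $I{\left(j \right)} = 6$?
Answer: $\frac{199}{75} \approx 2.6533$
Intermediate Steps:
$r = - \frac{6}{35}$ ($r = - \frac{\left(-36\right) \frac{1}{-42}}{5} = - \frac{\left(-36\right) \left(- \frac{1}{42}\right)}{5} = \left(- \frac{1}{5}\right) \frac{6}{7} = - \frac{6}{35} \approx -0.17143$)
$z{\left(Q \right)} = 30 + Q^{2} - 4 Q$
$\frac{\left(1150 - 957\right) + I{\left(r \right)}}{z{\left(9 \right)}} = \frac{\left(1150 - 957\right) + 6}{30 + 9^{2} - 36} = \frac{193 + 6}{30 + 81 - 36} = \frac{199}{75}$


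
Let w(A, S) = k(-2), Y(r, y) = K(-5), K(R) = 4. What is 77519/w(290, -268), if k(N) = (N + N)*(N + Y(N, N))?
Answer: -77519/8 ≈ -9689.9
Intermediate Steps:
Y(r, y) = 4
k(N) = 2*N*(4 + N) (k(N) = (N + N)*(N + 4) = (2*N)*(4 + N) = 2*N*(4 + N))
w(A, S) = -8 (w(A, S) = 2*(-2)*(4 - 2) = 2*(-2)*2 = -8)
77519/w(290, -268) = 77519/(-8) = 77519*(-1/8) = -77519/8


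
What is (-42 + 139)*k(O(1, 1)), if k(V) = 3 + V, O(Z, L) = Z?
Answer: 388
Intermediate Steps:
(-42 + 139)*k(O(1, 1)) = (-42 + 139)*(3 + 1) = 97*4 = 388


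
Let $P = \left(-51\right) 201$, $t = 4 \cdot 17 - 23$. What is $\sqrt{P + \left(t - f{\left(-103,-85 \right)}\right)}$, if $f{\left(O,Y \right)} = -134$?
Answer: $2 i \sqrt{2518} \approx 100.36 i$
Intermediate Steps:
$t = 45$ ($t = 68 - 23 = 45$)
$P = -10251$
$\sqrt{P + \left(t - f{\left(-103,-85 \right)}\right)} = \sqrt{-10251 + \left(45 - -134\right)} = \sqrt{-10251 + \left(45 + 134\right)} = \sqrt{-10251 + 179} = \sqrt{-10072} = 2 i \sqrt{2518}$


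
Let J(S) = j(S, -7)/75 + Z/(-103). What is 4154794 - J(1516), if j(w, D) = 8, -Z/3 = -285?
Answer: 32095846951/7725 ≈ 4.1548e+6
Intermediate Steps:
Z = 855 (Z = -3*(-285) = 855)
J(S) = -63301/7725 (J(S) = 8/75 + 855/(-103) = 8*(1/75) + 855*(-1/103) = 8/75 - 855/103 = -63301/7725)
4154794 - J(1516) = 4154794 - 1*(-63301/7725) = 4154794 + 63301/7725 = 32095846951/7725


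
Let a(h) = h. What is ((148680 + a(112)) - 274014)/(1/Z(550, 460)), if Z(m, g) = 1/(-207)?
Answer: 125222/207 ≈ 604.94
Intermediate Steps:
Z(m, g) = -1/207
((148680 + a(112)) - 274014)/(1/Z(550, 460)) = ((148680 + 112) - 274014)/(1/(-1/207)) = (148792 - 274014)/(-207) = -125222*(-1/207) = 125222/207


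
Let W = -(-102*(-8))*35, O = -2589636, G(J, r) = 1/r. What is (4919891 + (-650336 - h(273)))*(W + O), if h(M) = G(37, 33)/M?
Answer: -4795590151847944/429 ≈ -1.1179e+13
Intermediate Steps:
W = -28560 (W = -816*35 = -1*28560 = -28560)
h(M) = 1/(33*M)
(4919891 + (-650336 - h(273)))*(W + O) = (4919891 + (-650336 - 1/(33*273)))*(-28560 - 2589636) = (4919891 + (-650336 - 1/(33*273)))*(-2618196) = (4919891 + (-650336 - 1*1/9009))*(-2618196) = (4919891 + (-650336 - 1/9009))*(-2618196) = (4919891 - 5858877025/9009)*(-2618196) = (38464420994/9009)*(-2618196) = -4795590151847944/429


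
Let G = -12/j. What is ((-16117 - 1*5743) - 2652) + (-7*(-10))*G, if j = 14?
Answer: -24572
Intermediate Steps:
G = -6/7 (G = -12/14 = -12*1/14 = -6/7 ≈ -0.85714)
((-16117 - 1*5743) - 2652) + (-7*(-10))*G = ((-16117 - 1*5743) - 2652) - 7*(-10)*(-6/7) = ((-16117 - 5743) - 2652) + 70*(-6/7) = (-21860 - 2652) - 60 = -24512 - 60 = -24572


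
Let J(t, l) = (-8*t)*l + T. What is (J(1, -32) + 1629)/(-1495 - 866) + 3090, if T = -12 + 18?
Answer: 7293599/2361 ≈ 3089.2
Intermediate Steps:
T = 6
J(t, l) = 6 - 8*l*t (J(t, l) = (-8*t)*l + 6 = -8*l*t + 6 = 6 - 8*l*t)
(J(1, -32) + 1629)/(-1495 - 866) + 3090 = ((6 - 8*(-32)*1) + 1629)/(-1495 - 866) + 3090 = ((6 + 256) + 1629)/(-2361) + 3090 = (262 + 1629)*(-1/2361) + 3090 = 1891*(-1/2361) + 3090 = -1891/2361 + 3090 = 7293599/2361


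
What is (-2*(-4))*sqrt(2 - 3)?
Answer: 8*I ≈ 8.0*I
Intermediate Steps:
(-2*(-4))*sqrt(2 - 3) = 8*sqrt(-1) = 8*I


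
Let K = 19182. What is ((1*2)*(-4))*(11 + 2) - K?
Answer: -19286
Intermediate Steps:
((1*2)*(-4))*(11 + 2) - K = ((1*2)*(-4))*(11 + 2) - 1*19182 = (2*(-4))*13 - 19182 = -8*13 - 19182 = -104 - 19182 = -19286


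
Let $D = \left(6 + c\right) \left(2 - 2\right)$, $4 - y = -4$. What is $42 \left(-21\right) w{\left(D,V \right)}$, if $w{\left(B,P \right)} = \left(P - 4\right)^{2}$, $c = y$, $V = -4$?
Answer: $-56448$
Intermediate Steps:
$y = 8$ ($y = 4 - -4 = 4 + 4 = 8$)
$c = 8$
$D = 0$ ($D = \left(6 + 8\right) \left(2 - 2\right) = 14 \cdot 0 = 0$)
$w{\left(B,P \right)} = \left(-4 + P\right)^{2}$
$42 \left(-21\right) w{\left(D,V \right)} = 42 \left(-21\right) \left(-4 - 4\right)^{2} = - 882 \left(-8\right)^{2} = \left(-882\right) 64 = -56448$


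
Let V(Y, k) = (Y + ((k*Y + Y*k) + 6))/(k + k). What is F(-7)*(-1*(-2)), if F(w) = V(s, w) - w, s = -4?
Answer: 40/7 ≈ 5.7143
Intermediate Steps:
V(Y, k) = (6 + Y + 2*Y*k)/(2*k) (V(Y, k) = (Y + ((Y*k + Y*k) + 6))/((2*k)) = (Y + (2*Y*k + 6))*(1/(2*k)) = (Y + (6 + 2*Y*k))*(1/(2*k)) = (6 + Y + 2*Y*k)*(1/(2*k)) = (6 + Y + 2*Y*k)/(2*k))
F(w) = -w + (1 - 4*w)/w (F(w) = (3 + (½)*(-4) - 4*w)/w - w = (3 - 2 - 4*w)/w - w = (1 - 4*w)/w - w = -w + (1 - 4*w)/w)
F(-7)*(-1*(-2)) = (-4 + 1/(-7) - 1*(-7))*(-1*(-2)) = (-4 - ⅐ + 7)*2 = (20/7)*2 = 40/7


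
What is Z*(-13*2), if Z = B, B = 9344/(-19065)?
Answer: 242944/19065 ≈ 12.743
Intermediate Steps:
B = -9344/19065 (B = 9344*(-1/19065) = -9344/19065 ≈ -0.49011)
Z = -9344/19065 ≈ -0.49011
Z*(-13*2) = -(-121472)*2/19065 = -9344/19065*(-26) = 242944/19065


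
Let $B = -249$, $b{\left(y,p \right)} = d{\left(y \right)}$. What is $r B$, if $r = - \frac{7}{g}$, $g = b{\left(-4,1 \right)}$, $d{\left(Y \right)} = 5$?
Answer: $\frac{1743}{5} \approx 348.6$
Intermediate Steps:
$b{\left(y,p \right)} = 5$
$g = 5$
$r = - \frac{7}{5} \approx -1.4$
$r B = \left(- \frac{7}{5}\right) \left(-249\right) = \frac{1743}{5}$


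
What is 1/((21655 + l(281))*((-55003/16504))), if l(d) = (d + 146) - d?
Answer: -16504/1199120403 ≈ -1.3763e-5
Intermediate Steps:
l(d) = 146 (l(d) = (146 + d) - d = 146)
1/((21655 + l(281))*((-55003/16504))) = 1/((21655 + 146)*((-55003/16504))) = 1/(21801*((-55003*1/16504))) = 1/(21801*(-55003/16504)) = (1/21801)*(-16504/55003) = -16504/1199120403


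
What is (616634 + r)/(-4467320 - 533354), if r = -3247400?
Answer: 1315383/2500337 ≈ 0.52608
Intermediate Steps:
(616634 + r)/(-4467320 - 533354) = (616634 - 3247400)/(-4467320 - 533354) = -2630766/(-5000674) = -2630766*(-1/5000674) = 1315383/2500337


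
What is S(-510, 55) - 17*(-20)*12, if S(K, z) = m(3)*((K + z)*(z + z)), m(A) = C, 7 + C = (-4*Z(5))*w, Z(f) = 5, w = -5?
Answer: -4650570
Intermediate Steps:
C = 93 (C = -7 - 4*5*(-5) = -7 - 20*(-5) = -7 + 100 = 93)
m(A) = 93
S(K, z) = 186*z*(K + z) (S(K, z) = 93*((K + z)*(z + z)) = 93*((K + z)*(2*z)) = 93*(2*z*(K + z)) = 186*z*(K + z))
S(-510, 55) - 17*(-20)*12 = 186*55*(-510 + 55) - 17*(-20)*12 = 186*55*(-455) - (-340)*12 = -4654650 - 1*(-4080) = -4654650 + 4080 = -4650570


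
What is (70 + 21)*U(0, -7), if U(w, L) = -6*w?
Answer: 0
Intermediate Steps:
(70 + 21)*U(0, -7) = (70 + 21)*(-6*0) = 91*0 = 0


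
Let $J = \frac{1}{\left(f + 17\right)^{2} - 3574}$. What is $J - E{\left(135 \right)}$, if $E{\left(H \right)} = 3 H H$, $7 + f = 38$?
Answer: $- \frac{69437251}{1270} \approx -54675.0$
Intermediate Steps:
$f = 31$ ($f = -7 + 38 = 31$)
$E{\left(H \right)} = 3 H^{2}$
$J = - \frac{1}{1270}$ ($J = \frac{1}{\left(31 + 17\right)^{2} - 3574} = \frac{1}{48^{2} - 3574} = \frac{1}{2304 - 3574} = \frac{1}{-1270} = - \frac{1}{1270} \approx -0.0007874$)
$J - E{\left(135 \right)} = - \frac{1}{1270} - 3 \cdot 135^{2} = - \frac{1}{1270} - 3 \cdot 18225 = - \frac{1}{1270} - 54675 = - \frac{69437251}{1270}$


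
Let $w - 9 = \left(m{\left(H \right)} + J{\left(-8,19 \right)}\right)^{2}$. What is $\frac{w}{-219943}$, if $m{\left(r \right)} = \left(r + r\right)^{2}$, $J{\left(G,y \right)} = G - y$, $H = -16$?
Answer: $- \frac{994018}{219943} \approx -4.5194$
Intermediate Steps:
$m{\left(r \right)} = 4 r^{2}$ ($m{\left(r \right)} = \left(2 r\right)^{2} = 4 r^{2}$)
$w = 994018$ ($w = 9 + \left(4 \left(-16\right)^{2} - 27\right)^{2} = 9 + \left(4 \cdot 256 - 27\right)^{2} = 9 + \left(1024 - 27\right)^{2} = 9 + 997^{2} = 9 + 994009 = 994018$)
$\frac{w}{-219943} = \frac{994018}{-219943} = 994018 \left(- \frac{1}{219943}\right) = - \frac{994018}{219943}$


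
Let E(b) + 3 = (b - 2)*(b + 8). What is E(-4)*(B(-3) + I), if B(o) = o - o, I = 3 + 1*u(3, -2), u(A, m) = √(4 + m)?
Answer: -81 - 27*√2 ≈ -119.18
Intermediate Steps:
E(b) = -3 + (-2 + b)*(8 + b) (E(b) = -3 + (b - 2)*(b + 8) = -3 + (-2 + b)*(8 + b))
I = 3 + √2 (I = 3 + 1*√(4 - 2) = 3 + 1*√2 = 3 + √2 ≈ 4.4142)
B(o) = 0
E(-4)*(B(-3) + I) = (-19 + (-4)² + 6*(-4))*(0 + (3 + √2)) = (-19 + 16 - 24)*(3 + √2) = -27*(3 + √2) = -81 - 27*√2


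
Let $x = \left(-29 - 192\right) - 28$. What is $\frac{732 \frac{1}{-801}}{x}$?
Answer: $\frac{244}{66483} \approx 0.0036701$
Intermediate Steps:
$x = -249$ ($x = -221 - 28 = -249$)
$\frac{732 \frac{1}{-801}}{x} = \frac{732 \frac{1}{-801}}{-249} = 732 \left(- \frac{1}{801}\right) \left(- \frac{1}{249}\right) = \left(- \frac{244}{267}\right) \left(- \frac{1}{249}\right) = \frac{244}{66483}$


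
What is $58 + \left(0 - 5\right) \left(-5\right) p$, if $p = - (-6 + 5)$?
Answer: $83$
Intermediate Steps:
$p = 1$ ($p = \left(-1\right) \left(-1\right) = 1$)
$58 + \left(0 - 5\right) \left(-5\right) p = 58 + \left(0 - 5\right) \left(-5\right) 1 = 58 + \left(-5\right) \left(-5\right) 1 = 58 + 25 \cdot 1 = 58 + 25 = 83$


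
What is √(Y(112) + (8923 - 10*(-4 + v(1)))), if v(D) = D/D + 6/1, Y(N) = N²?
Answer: √21437 ≈ 146.41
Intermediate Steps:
v(D) = 7 (v(D) = 1 + 6*1 = 1 + 6 = 7)
√(Y(112) + (8923 - 10*(-4 + v(1)))) = √(112² + (8923 - 10*(-4 + 7))) = √(12544 + (8923 - 10*3)) = √(12544 + (8923 - 1*30)) = √(12544 + (8923 - 30)) = √(12544 + 8893) = √21437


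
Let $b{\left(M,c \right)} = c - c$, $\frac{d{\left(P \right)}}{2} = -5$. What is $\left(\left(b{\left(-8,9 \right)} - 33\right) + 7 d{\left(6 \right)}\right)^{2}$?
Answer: $10609$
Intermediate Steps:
$d{\left(P \right)} = -10$ ($d{\left(P \right)} = 2 \left(-5\right) = -10$)
$b{\left(M,c \right)} = 0$
$\left(\left(b{\left(-8,9 \right)} - 33\right) + 7 d{\left(6 \right)}\right)^{2} = \left(\left(0 - 33\right) + 7 \left(-10\right)\right)^{2} = \left(\left(0 - 33\right) - 70\right)^{2} = \left(-33 - 70\right)^{2} = \left(-103\right)^{2} = 10609$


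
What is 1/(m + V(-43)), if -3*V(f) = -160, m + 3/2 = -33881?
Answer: -6/202975 ≈ -2.9560e-5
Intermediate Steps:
m = -67765/2 (m = -3/2 - 33881 = -67765/2 ≈ -33883.)
V(f) = 160/3 (V(f) = -⅓*(-160) = 160/3)
1/(m + V(-43)) = 1/(-67765/2 + 160/3) = 1/(-202975/6) = -6/202975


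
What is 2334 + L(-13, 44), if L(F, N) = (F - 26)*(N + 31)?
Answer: -591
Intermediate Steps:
L(F, N) = (-26 + F)*(31 + N)
2334 + L(-13, 44) = 2334 + (-806 - 26*44 + 31*(-13) - 13*44) = 2334 + (-806 - 1144 - 403 - 572) = 2334 - 2925 = -591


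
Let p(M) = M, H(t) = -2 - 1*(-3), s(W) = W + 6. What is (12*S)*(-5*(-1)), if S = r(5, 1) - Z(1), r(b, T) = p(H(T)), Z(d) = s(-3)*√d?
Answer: -120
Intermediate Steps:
s(W) = 6 + W
H(t) = 1 (H(t) = -2 + 3 = 1)
Z(d) = 3*√d (Z(d) = (6 - 3)*√d = 3*√d)
r(b, T) = 1
S = -2 (S = 1 - 3*√1 = 1 - 3 = -2)
(12*S)*(-5*(-1)) = (12*(-2))*(-5*(-1)) = -24*5 = -120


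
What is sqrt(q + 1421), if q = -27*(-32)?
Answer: sqrt(2285) ≈ 47.802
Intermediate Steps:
q = 864
sqrt(q + 1421) = sqrt(864 + 1421) = sqrt(2285)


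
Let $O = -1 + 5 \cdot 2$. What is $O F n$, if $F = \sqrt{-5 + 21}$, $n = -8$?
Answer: $-288$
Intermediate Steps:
$F = 4$ ($F = \sqrt{16} = 4$)
$O = 9$ ($O = -1 + 10 = 9$)
$O F n = 9 \cdot 4 \left(-8\right) = 36 \left(-8\right) = -288$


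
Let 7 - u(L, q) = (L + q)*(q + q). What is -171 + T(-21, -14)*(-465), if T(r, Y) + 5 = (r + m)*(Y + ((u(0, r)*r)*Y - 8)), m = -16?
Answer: -4426362606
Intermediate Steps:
u(L, q) = 7 - 2*q*(L + q) (u(L, q) = 7 - (L + q)*(q + q) = 7 - (L + q)*2*q = 7 - 2*q*(L + q))
T(r, Y) = -5 + (-16 + r)*(-8 + Y + Y*r*(7 - 2*r²)) (T(r, Y) = -5 + (r - 16)*(Y + (((7 - 2*r² - 2*0*r)*r)*Y - 8)) = -5 + (-16 + r)*(Y + (((7 - 2*r² + 0)*r)*Y - 8)) = -5 + (-16 + r)*(Y + (((7 - 2*r²)*r)*Y - 8)) = -5 + (-16 + r)*(Y + ((r*(7 - 2*r²))*Y - 8)) = -5 + (-16 + r)*(Y + (Y*r*(7 - 2*r²) - 8)) = -5 + (-16 + r)*(Y + (-8 + Y*r*(7 - 2*r²))) = -5 + (-16 + r)*(-8 + Y + Y*r*(7 - 2*r²)))
-171 + T(-21, -14)*(-465) = -171 + (123 - 16*(-14) - 8*(-21) - 111*(-14)*(-21) - 2*(-14)*(-21)⁴ + 7*(-14)*(-21)² + 32*(-14)*(-21)³)*(-465) = -171 + (123 + 224 + 168 - 32634 - 2*(-14)*194481 + 7*(-14)*441 + 32*(-14)*(-9261))*(-465) = -171 + (123 + 224 + 168 - 32634 + 5445468 - 43218 + 4148928)*(-465) = -171 + 9519059*(-465) = -171 - 4426362435 = -4426362606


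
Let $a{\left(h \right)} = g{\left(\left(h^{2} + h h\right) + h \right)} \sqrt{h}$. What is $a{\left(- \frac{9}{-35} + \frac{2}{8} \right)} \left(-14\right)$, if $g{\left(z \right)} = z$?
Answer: $- \frac{10011 \sqrt{2485}}{49000} \approx -10.185$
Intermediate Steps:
$a{\left(h \right)} = \sqrt{h} \left(h + 2 h^{2}\right)$ ($a{\left(h \right)} = \left(\left(h^{2} + h h\right) + h\right) \sqrt{h} = \left(\left(h^{2} + h^{2}\right) + h\right) \sqrt{h} = \left(2 h^{2} + h\right) \sqrt{h} = \left(h + 2 h^{2}\right) \sqrt{h} = \sqrt{h} \left(h + 2 h^{2}\right)$)
$a{\left(- \frac{9}{-35} + \frac{2}{8} \right)} \left(-14\right) = \left(- \frac{9}{-35} + \frac{2}{8}\right)^{\frac{3}{2}} \left(1 + 2 \left(- \frac{9}{-35} + \frac{2}{8}\right)\right) \left(-14\right) = \left(\left(-9\right) \left(- \frac{1}{35}\right) + 2 \cdot \frac{1}{8}\right)^{\frac{3}{2}} \left(1 + 2 \left(\left(-9\right) \left(- \frac{1}{35}\right) + 2 \cdot \frac{1}{8}\right)\right) \left(-14\right) = \left(\frac{9}{35} + \frac{1}{4}\right)^{\frac{3}{2}} \left(1 + 2 \left(\frac{9}{35} + \frac{1}{4}\right)\right) \left(-14\right) = \left(\frac{71}{140}\right)^{\frac{3}{2}} \left(1 + 2 \cdot \frac{71}{140}\right) \left(-14\right) = \frac{71 \sqrt{2485}}{9800} \left(1 + \frac{71}{70}\right) \left(-14\right) = \frac{71 \sqrt{2485}}{9800} \cdot \frac{141}{70} \left(-14\right) = \frac{10011 \sqrt{2485}}{686000} \left(-14\right) = - \frac{10011 \sqrt{2485}}{49000}$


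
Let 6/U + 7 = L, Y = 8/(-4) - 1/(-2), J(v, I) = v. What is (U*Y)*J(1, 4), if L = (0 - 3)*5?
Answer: 9/22 ≈ 0.40909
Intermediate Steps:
L = -15 (L = -3*5 = -15)
Y = -3/2 (Y = 8*(-¼) - 1*(-½) = -2 + ½ = -3/2 ≈ -1.5000)
U = -3/11 (U = 6/(-7 - 15) = 6/(-22) = 6*(-1/22) = -3/11 ≈ -0.27273)
(U*Y)*J(1, 4) = -3/11*(-3/2)*1 = (9/22)*1 = 9/22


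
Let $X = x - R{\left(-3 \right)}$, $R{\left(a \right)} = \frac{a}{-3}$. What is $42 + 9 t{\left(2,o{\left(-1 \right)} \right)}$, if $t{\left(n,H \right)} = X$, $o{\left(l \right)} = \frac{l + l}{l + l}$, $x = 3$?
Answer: $60$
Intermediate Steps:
$R{\left(a \right)} = - \frac{a}{3}$ ($R{\left(a \right)} = a \left(- \frac{1}{3}\right) = - \frac{a}{3}$)
$o{\left(l \right)} = 1$ ($o{\left(l \right)} = \frac{2 l}{2 l} = 2 l \frac{1}{2 l} = 1$)
$X = 2$ ($X = 3 - \left(- \frac{1}{3}\right) \left(-3\right) = 3 - 1 = 2$)
$t{\left(n,H \right)} = 2$
$42 + 9 t{\left(2,o{\left(-1 \right)} \right)} = 42 + 9 \cdot 2 = 42 + 18 = 60$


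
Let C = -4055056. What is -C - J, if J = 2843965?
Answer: 1211091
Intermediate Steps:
-C - J = -1*(-4055056) - 1*2843965 = 4055056 - 2843965 = 1211091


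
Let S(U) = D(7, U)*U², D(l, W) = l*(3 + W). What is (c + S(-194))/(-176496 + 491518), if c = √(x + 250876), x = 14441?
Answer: -25159666/157511 + √265317/315022 ≈ -159.73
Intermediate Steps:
c = √265317 (c = √(14441 + 250876) = √265317 ≈ 515.09)
S(U) = U²*(21 + 7*U) (S(U) = (7*(3 + U))*U² = (21 + 7*U)*U² = U²*(21 + 7*U))
(c + S(-194))/(-176496 + 491518) = (√265317 + 7*(-194)²*(3 - 194))/(-176496 + 491518) = (√265317 + 7*37636*(-191))/315022 = (√265317 - 50319332)*(1/315022) = (-50319332 + √265317)*(1/315022) = -25159666/157511 + √265317/315022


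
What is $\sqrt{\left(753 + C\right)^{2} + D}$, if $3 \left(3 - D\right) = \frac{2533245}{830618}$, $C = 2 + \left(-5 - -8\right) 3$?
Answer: $\frac{\sqrt{402708567772478406}}{830618} \approx 764.0$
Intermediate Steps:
$C = 11$ ($C = 2 + \left(-5 + 8\right) 3 = 2 + 3 \cdot 3 = 2 + 9 = 11$)
$D = \frac{1647439}{830618}$ ($D = 3 - \frac{2533245 \cdot \frac{1}{830618}}{3} = 3 - \frac{844415}{830618} = \frac{1647439}{830618} \approx 1.9834$)
$\sqrt{\left(753 + C\right)^{2} + D} = \sqrt{\left(753 + 11\right)^{2} + \frac{1647439}{830618}} = \sqrt{764^{2} + \frac{1647439}{830618}} = \sqrt{583696 + \frac{1647439}{830618}} = \sqrt{\frac{484830051567}{830618}} = \frac{\sqrt{402708567772478406}}{830618}$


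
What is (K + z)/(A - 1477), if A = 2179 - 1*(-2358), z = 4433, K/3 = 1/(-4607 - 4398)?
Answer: 1174093/810450 ≈ 1.4487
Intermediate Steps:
K = -3/9005 (K = 3/(-4607 - 4398) = 3/(-9005) = 3*(-1/9005) = -3/9005 ≈ -0.00033315)
A = 4537 (A = 2179 + 2358 = 4537)
(K + z)/(A - 1477) = (-3/9005 + 4433)/(4537 - 1477) = (39919162/9005)/3060 = (39919162/9005)*(1/3060) = 1174093/810450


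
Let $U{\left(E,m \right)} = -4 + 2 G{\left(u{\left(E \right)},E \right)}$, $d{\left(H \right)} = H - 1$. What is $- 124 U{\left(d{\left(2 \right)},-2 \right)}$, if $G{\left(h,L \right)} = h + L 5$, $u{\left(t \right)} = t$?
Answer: $-992$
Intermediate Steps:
$G{\left(h,L \right)} = h + 5 L$
$d{\left(H \right)} = -1 + H$
$U{\left(E,m \right)} = -4 + 12 E$ ($U{\left(E,m \right)} = -4 + 2 \left(E + 5 E\right) = -4 + 2 \cdot 6 E = -4 + 12 E$)
$- 124 U{\left(d{\left(2 \right)},-2 \right)} = - 124 \left(-4 + 12 \left(-1 + 2\right)\right) = - 124 \left(-4 + 12 \cdot 1\right) = - 124 \left(-4 + 12\right) = \left(-124\right) 8 = -992$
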